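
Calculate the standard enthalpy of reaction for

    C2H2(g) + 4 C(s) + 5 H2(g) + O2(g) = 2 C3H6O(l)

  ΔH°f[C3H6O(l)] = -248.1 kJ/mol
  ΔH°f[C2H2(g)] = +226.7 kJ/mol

ΔHrxn = -722.9 kJ/mol

Products: 2·(-248.1) = -496.2
Reactants: 1·(+226.7) + 4·(+0.0) + 5·(+0.0) + 1·(+0.0) = +226.7
ΔHrxn = (-496.2) − (+226.7) = -722.9 kJ/mol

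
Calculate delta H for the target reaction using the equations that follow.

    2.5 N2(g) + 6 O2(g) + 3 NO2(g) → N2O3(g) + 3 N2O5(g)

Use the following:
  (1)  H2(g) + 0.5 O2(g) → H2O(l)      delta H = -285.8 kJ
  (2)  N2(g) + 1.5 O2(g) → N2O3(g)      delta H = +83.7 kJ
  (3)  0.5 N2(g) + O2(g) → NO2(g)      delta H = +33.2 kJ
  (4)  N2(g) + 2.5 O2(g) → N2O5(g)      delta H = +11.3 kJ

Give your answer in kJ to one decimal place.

(1): not needed (H2(g) appears nowhere else).
(2) as written (N2O3(g) already on the product side): +83.7 kJ
(3) reversed and × 3 (reverse to put NO2(g) on the reactant side; scale by 3 for the 3 NO2(g)): (-3)·(+33.2) = -99.6 kJ
(4) × 3 (scale by 3 for the 3 N2O5(g)): (3)·(+11.3) = +33.9 kJ
Since enthalpy is a state function, delta H = (+83.7) + (-99.6) + (+33.9) = 18.0 kJ

delta H = 18.0 kJ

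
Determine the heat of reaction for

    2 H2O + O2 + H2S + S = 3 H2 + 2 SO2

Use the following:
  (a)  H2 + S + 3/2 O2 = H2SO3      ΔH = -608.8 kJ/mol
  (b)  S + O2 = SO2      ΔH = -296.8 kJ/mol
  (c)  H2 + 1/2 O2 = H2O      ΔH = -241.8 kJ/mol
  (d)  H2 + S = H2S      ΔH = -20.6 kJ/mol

(a): not needed (H2SO3 appears nowhere else).
(b) × 2 (scale by 2 for the 2 SO2): (2)·(-296.8) = -593.6 kJ/mol
(c) reversed and × 2 (H2O must end up as a reactant; scale by 2 for the 2 H2O): (-2)·(-241.8) = +483.6 kJ/mol
(d) reversed (H2S must end up as a reactant): +20.6 kJ/mol
By Hess's law, ΔH = (2)·(-296.8) + (-2)·(-241.8) + (-1)·(-20.6) = -89.4 kJ/mol

ΔH = -89.4 kJ/mol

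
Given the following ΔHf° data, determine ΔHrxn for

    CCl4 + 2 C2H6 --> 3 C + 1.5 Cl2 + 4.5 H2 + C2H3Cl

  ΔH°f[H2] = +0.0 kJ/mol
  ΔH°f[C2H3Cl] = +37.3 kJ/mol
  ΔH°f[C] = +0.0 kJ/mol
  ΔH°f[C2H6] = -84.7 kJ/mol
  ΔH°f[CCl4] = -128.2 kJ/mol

ΔHrxn = 334.9 kJ/mol

ΔH°rxn = Σ nΔHf°(products) − Σ nΔHf°(reactants).
Products: 3·(+0.0) + 3/2·(+0.0) + 9/2·(+0.0) + 1·(+37.3) = +37.3
Reactants: 1·(-128.2) + 2·(-84.7) = -297.6
ΔHrxn = (+37.3) − (-297.6) = 334.9 kJ/mol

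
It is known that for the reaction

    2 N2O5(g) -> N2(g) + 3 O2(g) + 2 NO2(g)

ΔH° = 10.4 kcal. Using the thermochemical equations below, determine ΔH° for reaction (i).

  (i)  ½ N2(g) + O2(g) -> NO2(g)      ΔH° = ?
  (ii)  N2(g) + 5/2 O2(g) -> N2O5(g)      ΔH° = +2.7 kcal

ΔH° = 7.9 kcal

(i) × 2 (scale by 2 for the 2 NO2(g)): contributes 2·x
(ii) reversed and × 2 (reverse to put N2O5(g) on the reactant side; scale by 2 for the 2 N2O5(g)): (-2)·(+2.7) = -5.4 kcal
+10.4 = (-5.4) + 2·x
x = (+10.4 − (-5.4)) / (2) = 7.9 kcal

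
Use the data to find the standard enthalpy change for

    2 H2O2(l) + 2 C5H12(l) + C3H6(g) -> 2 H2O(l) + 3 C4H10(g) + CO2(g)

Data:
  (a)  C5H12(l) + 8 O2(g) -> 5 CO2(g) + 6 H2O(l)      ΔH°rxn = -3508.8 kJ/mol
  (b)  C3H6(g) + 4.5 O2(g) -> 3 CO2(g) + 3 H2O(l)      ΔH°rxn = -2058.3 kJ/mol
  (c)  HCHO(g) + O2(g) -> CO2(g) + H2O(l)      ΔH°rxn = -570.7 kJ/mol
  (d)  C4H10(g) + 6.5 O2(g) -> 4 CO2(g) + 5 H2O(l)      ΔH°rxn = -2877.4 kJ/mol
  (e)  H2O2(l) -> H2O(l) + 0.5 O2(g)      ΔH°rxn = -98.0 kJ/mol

(a) × 2: (2)·(-3508.8) = -7017.6 kJ/mol
(b) as written: -2058.3 kJ/mol
(c): not needed.
(d) reversed and × 3: (-3)·(-2877.4) = +8632.2 kJ/mol
(e) × 2: (2)·(-98.0) = -196.0 kJ/mol
ΔH°rxn = (-7017.6) + (-2058.3) + (+8632.2) + (-196.0) = -639.7 kJ/mol

ΔH°rxn = -639.7 kJ/mol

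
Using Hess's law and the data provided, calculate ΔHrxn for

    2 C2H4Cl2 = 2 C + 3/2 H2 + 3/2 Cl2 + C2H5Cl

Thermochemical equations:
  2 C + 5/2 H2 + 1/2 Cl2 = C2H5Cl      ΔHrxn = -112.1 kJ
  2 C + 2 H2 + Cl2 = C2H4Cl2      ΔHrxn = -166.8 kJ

equation 1 as written (C2H5Cl already on the product side): -112.1 kJ
equation 2 reversed and × 2 (C2H4Cl2 must end up as a reactant; scale by 2 for the 2 C2H4Cl2): (-2)·(-166.8) = +333.6 kJ
By Hess's law, ΔHrxn = (1)·(-112.1) + (-2)·(-166.8) = 221.5 kJ

ΔHrxn = 221.5 kJ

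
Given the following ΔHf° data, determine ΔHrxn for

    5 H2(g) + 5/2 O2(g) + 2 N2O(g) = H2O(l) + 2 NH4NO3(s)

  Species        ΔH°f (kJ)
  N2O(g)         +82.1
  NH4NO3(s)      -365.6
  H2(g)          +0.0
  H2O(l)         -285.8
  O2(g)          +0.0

ΔHrxn = -1181.2 kJ

ΔH°rxn = Σ nΔHf°(products) − Σ nΔHf°(reactants).
Products: 1·(-285.8) + 2·(-365.6) = -1017.0
Reactants: 5·(+0.0) + 5/2·(+0.0) + 2·(+82.1) = +164.2
ΔHrxn = (-1017.0) − (+164.2) = -1181.2 kJ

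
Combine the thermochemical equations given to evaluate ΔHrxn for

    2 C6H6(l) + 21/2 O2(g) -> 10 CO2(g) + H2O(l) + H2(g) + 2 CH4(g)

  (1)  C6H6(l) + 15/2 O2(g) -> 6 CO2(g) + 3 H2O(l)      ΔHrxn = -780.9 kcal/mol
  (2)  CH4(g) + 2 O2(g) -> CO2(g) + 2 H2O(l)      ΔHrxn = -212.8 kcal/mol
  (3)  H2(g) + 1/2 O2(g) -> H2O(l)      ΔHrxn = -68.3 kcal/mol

(1) × 2 (×2 to match 2 C6H6(l) in the target): (2)·(-780.9) = -1561.8 kcal/mol
(2) reversed and × 2 (reverse to put CH4(g) on the product side; scale by 2 for the 2 CH4(g)): (-2)·(-212.8) = +425.6 kcal/mol
(3) reversed (reverse to put H2(g) on the product side): +68.3 kcal/mol
Combining the equations, ΔHrxn = (2)·(-780.9) + (-2)·(-212.8) + (-1)·(-68.3) = -1067.9 kcal/mol

ΔHrxn = -1067.9 kcal/mol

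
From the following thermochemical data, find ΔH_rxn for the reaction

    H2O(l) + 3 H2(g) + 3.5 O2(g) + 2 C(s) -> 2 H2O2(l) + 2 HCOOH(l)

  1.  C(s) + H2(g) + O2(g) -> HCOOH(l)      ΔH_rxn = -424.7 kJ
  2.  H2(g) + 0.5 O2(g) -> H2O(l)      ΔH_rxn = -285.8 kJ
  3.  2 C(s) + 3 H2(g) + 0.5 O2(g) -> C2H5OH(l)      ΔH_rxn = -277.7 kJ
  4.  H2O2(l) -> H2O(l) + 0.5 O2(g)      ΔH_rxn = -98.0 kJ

eq. 1 × 2 (×2 to match 2 HCOOH(l) in the target): (2)·(-424.7) = -849.4 kJ
eq. 2 as written: -285.8 kJ
eq. 3: not needed (C2H5OH(l) appears nowhere else).
eq. 4 reversed and × 2 (reverse to put H2O2(l) on the product side; ×2 to match 2 H2O2(l) in the target): (-2)·(-98.0) = +196.0 kJ
Since enthalpy is a state function, ΔH_rxn = (2)·(-424.7) + (1)·(-285.8) + (-2)·(-98.0) = -939.2 kJ

ΔH_rxn = -939.2 kJ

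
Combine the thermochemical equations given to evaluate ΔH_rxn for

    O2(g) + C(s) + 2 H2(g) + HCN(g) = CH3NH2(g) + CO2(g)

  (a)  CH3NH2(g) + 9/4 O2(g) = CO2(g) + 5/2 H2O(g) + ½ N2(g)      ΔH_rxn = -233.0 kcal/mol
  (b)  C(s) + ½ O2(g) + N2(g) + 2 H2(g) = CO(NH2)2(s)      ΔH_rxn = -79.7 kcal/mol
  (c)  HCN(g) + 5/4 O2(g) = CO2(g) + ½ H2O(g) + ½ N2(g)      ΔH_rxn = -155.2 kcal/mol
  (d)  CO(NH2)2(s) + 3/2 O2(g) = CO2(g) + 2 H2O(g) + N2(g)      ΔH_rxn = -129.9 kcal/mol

(a) reversed (reverse to put CH3NH2(g) on the product side): +233.0 kcal/mol
(b) as written (C(s) already on the reactant side): -79.7 kcal/mol
(c) as written (HCN(g) already on the reactant side): -155.2 kcal/mol
(d) as written: -129.9 kcal/mol
ΔH_rxn = (+233.0) + (-79.7) + (-155.2) + (-129.9) = -131.8 kcal/mol

ΔH_rxn = -131.8 kcal/mol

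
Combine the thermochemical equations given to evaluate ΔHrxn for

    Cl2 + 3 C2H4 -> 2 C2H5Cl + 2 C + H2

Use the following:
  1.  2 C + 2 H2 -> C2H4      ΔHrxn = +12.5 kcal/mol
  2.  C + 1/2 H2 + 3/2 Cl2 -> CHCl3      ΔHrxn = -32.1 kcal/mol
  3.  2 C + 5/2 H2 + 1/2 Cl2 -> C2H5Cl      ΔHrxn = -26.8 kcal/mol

ΔHrxn = -91.1 kcal/mol

eq. 1 reversed and × 3: (-3)·(+12.5) = -37.5 kcal/mol
eq. 2: not needed.
eq. 3 × 2: (2)·(-26.8) = -53.6 kcal/mol
ΔHrxn = (-37.5) + (-53.6) = -91.1 kcal/mol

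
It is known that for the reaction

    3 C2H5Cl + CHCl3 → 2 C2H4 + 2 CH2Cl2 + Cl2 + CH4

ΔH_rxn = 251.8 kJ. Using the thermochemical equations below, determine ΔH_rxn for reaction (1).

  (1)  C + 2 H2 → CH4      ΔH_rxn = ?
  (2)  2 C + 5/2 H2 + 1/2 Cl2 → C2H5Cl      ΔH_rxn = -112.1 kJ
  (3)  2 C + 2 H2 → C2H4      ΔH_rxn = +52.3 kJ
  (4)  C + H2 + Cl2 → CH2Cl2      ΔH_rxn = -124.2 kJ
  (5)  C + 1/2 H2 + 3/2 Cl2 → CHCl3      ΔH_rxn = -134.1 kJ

(1) as written: contributes x
(2) reversed and × 3: (-3)·(-112.1) = +336.3 kJ
(3) × 2: (2)·(+52.3) = +104.6 kJ
(4) × 2: (2)·(-124.2) = -248.4 kJ
(5) reversed: +134.1 kJ
+251.8 = (+336.3) + (+104.6) + (-248.4) + (+134.1) + x
x = (+251.8 − (+326.6)) / (1) = -74.8 kJ

ΔH_rxn = -74.8 kJ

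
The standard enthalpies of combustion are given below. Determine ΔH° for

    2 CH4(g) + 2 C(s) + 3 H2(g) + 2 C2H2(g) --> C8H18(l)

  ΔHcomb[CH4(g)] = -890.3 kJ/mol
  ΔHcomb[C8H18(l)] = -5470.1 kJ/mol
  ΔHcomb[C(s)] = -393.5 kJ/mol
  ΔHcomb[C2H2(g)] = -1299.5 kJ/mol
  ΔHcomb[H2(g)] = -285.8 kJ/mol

ΔH° = -553.9 kJ/mol

With combustion enthalpies, reactants minus products:
= [2·(-890.3) + 2·(-393.5) + 3·(-285.8) + 2·(-1299.5)] − [1·(-5470.1)]
= -553.9 kJ/mol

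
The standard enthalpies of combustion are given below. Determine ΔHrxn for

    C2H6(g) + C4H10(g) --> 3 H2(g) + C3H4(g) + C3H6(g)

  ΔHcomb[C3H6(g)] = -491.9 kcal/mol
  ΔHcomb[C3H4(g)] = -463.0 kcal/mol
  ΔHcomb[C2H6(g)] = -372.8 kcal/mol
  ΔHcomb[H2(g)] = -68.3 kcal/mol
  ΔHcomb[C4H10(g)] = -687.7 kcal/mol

ΔHrxn = 99.3 kcal/mol

With combustion enthalpies, reactants minus products:
= [1·(-372.8) + 1·(-687.7)] − [3·(-68.3) + 1·(-463.0) + 1·(-491.9)]
= 99.3 kcal/mol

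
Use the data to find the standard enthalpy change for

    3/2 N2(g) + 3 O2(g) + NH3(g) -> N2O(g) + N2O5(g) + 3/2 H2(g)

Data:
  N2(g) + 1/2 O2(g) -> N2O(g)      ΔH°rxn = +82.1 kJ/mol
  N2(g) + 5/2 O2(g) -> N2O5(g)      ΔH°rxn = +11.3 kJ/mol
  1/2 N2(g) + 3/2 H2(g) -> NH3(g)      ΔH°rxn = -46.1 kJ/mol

equation 1 as written: +82.1 kJ/mol
equation 2 as written: +11.3 kJ/mol
equation 3 reversed: +46.1 kJ/mol
ΔH°rxn = (+82.1) + (+11.3) + (+46.1) = 139.5 kJ/mol

ΔH°rxn = 139.5 kJ/mol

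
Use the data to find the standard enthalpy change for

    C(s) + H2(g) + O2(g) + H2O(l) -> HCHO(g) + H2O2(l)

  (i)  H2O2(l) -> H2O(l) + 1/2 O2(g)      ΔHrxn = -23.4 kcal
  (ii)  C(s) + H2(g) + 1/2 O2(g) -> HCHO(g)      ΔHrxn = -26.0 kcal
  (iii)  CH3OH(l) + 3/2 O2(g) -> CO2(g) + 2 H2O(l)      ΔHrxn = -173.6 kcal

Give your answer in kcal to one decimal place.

(i) reversed (H2O2(l) must end up as a product): +23.4 kcal
(ii) as written (HCHO(g) already on the product side): -26.0 kcal
(iii): not needed (CO2(g) appears nowhere else).
Summing the manipulated equations, ΔHrxn = (+23.4) + (-26.0) = -2.6 kcal

ΔHrxn = -2.6 kcal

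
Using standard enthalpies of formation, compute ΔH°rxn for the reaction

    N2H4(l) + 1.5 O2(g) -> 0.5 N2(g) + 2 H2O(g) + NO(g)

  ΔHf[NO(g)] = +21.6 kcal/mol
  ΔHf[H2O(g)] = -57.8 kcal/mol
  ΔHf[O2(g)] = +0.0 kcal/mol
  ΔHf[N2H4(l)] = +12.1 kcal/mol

ΔH°rxn = -106.1 kcal/mol

ΔH°rxn = Σ nΔHf°(products) − Σ nΔHf°(reactants).
Products: 1/2·(+0.0) + 2·(-57.8) + 1·(+21.6) = -94.0
Reactants: 1·(+12.1) + 3/2·(+0.0) = +12.1
ΔH°rxn = (-94.0) − (+12.1) = -106.1 kcal/mol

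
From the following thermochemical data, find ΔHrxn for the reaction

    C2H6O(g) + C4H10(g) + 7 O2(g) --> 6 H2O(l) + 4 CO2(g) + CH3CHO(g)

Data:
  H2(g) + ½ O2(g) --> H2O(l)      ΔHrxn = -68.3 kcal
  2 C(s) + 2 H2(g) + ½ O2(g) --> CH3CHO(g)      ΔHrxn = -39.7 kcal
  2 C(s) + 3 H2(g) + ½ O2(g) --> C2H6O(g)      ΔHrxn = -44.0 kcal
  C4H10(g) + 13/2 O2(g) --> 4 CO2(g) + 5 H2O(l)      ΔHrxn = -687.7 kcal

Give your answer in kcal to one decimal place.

ΔHrxn = -751.7 kcal

equation 1 as written: -68.3 kcal
equation 2 as written: -39.7 kcal
equation 3 reversed: +44.0 kcal
equation 4 as written: -687.7 kcal
By Hess's law, ΔHrxn = (-68.3) + (-39.7) + (+44.0) + (-687.7) = -751.7 kcal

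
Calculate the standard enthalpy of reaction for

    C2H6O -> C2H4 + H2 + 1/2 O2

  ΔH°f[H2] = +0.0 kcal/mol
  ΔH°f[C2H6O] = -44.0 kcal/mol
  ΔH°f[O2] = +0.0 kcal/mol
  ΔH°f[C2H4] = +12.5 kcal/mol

ΔH_rxn = 56.5 kcal/mol

ΔH°rxn = Σ nΔHf°(products) − Σ nΔHf°(reactants).
Products: 1·(+12.5) + 1·(+0.0) + 1/2·(+0.0) = +12.5
Reactants: 1·(-44.0) = -44.0
ΔH_rxn = (+12.5) − (-44.0) = 56.5 kcal/mol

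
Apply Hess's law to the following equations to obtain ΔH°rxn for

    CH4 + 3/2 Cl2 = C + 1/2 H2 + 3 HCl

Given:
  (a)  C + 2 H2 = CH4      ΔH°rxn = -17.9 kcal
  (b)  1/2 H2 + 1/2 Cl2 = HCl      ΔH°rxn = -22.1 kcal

ΔH°rxn = -48.4 kcal

(a) reversed (CH4 must end up as a reactant): +17.9 kcal
(b) × 3 (scale by 3 for the 3 HCl): (3)·(-22.1) = -66.3 kcal
By Hess's law, ΔH°rxn = (-1)·(-17.9) + (3)·(-22.1) = -48.4 kcal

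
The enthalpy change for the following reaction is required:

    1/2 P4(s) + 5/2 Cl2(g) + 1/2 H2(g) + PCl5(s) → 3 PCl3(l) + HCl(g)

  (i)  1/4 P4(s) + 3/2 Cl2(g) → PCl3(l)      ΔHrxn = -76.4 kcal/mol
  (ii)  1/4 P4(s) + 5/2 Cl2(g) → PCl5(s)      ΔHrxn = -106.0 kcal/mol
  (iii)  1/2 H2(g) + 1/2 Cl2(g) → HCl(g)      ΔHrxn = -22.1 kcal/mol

ΔHrxn = -145.3 kcal/mol

(i) × 3 (×3 to match 3 PCl3(l) in the target): (3)·(-76.4) = -229.2 kcal/mol
(ii) reversed (reverse to put PCl5(s) on the reactant side): +106.0 kcal/mol
(iii) as written (HCl(g) already on the product side): -22.1 kcal/mol
ΔHrxn = (-229.2) + (+106.0) + (-22.1) = -145.3 kcal/mol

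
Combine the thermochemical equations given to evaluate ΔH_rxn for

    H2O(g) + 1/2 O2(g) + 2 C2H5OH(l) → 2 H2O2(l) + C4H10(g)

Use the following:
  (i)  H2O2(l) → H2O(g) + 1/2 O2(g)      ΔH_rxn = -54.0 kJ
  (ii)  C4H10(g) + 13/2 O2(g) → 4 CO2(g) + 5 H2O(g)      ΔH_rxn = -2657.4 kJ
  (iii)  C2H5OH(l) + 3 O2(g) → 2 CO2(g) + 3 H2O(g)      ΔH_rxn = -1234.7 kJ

ΔH_rxn = 296.0 kJ

(i) reversed and × 2 (H2O2(l) must end up as a product; scale by 2 for the 2 H2O2(l)): (-2)·(-54.0) = +108.0 kJ
(ii) reversed (C4H10(g) must end up as a product): +2657.4 kJ
(iii) × 2 (scale by 2 for the 2 C2H5OH(l)): (2)·(-1234.7) = -2469.4 kJ
Combining the equations, ΔH_rxn = (+108.0) + (+2657.4) + (-2469.4) = 296.0 kJ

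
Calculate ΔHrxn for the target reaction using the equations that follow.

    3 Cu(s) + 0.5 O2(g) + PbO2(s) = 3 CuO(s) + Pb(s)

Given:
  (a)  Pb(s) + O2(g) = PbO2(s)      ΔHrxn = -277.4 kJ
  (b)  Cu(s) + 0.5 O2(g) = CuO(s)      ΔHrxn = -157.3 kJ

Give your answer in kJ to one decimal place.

(a) reversed: +277.4 kJ
(b) × 3: (3)·(-157.3) = -471.9 kJ
ΔHrxn = (-1)·(-277.4) + (3)·(-157.3) = -194.5 kJ

ΔHrxn = -194.5 kJ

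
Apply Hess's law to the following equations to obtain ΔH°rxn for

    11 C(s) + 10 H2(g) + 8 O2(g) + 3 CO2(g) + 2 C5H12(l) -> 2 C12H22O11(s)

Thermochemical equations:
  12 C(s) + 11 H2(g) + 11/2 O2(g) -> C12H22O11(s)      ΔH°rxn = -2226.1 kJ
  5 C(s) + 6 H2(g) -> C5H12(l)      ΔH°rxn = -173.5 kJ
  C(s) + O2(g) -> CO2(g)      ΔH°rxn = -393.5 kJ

equation 1 × 2: (2)·(-2226.1) = -4452.2 kJ
equation 2 reversed and × 2: (-2)·(-173.5) = +347.0 kJ
equation 3 reversed and × 3: (-3)·(-393.5) = +1180.5 kJ
ΔH°rxn = (-4452.2) + (+347.0) + (+1180.5) = -2924.7 kJ

ΔH°rxn = -2924.7 kJ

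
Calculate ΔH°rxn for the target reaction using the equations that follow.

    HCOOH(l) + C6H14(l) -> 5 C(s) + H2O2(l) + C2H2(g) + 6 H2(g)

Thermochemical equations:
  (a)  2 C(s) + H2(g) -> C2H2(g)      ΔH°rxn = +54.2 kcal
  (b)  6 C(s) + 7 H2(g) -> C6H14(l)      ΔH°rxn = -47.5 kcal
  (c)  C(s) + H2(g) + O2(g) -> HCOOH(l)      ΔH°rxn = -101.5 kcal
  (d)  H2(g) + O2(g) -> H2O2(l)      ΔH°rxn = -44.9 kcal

(a) as written (C2H2(g) already on the product side): +54.2 kcal
(b) reversed (C6H14(l) must end up as a reactant): +47.5 kcal
(c) reversed (reverse to put HCOOH(l) on the reactant side): +101.5 kcal
(d) as written (H2O2(l) already on the product side): -44.9 kcal
ΔH°rxn = (1)·(+54.2) + (-1)·(-47.5) + (-1)·(-101.5) + (1)·(-44.9) = 158.3 kcal

ΔH°rxn = 158.3 kcal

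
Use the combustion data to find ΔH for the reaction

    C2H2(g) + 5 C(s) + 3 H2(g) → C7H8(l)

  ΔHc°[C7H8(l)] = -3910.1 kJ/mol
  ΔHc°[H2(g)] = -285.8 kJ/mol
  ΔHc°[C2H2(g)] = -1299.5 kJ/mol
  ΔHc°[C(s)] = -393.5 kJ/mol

ΔH = -214.3 kJ/mol

With combustion enthalpies, reactants minus products:
= [1·(-1299.5) + 5·(-393.5) + 3·(-285.8)] − [1·(-3910.1)]
= -214.3 kJ/mol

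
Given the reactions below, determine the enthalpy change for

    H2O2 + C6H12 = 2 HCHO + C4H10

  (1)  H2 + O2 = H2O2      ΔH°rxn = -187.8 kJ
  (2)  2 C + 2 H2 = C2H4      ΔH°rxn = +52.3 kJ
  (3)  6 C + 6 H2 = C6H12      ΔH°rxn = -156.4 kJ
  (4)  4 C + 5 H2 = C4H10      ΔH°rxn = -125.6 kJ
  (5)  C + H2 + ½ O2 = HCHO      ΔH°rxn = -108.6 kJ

ΔH°rxn = 1.4 kJ

(1) reversed (reverse to put H2O2 on the reactant side): +187.8 kJ
(2): not needed (C2H4 appears nowhere else).
(3) reversed (reverse to put C6H12 on the reactant side): +156.4 kJ
(4) as written (C4H10 already on the product side): -125.6 kJ
(5) × 2 (×2 to match 2 HCHO in the target): (2)·(-108.6) = -217.2 kJ
Since enthalpy is a state function, ΔH°rxn = (+187.8) + (+156.4) + (-125.6) + (-217.2) = 1.4 kJ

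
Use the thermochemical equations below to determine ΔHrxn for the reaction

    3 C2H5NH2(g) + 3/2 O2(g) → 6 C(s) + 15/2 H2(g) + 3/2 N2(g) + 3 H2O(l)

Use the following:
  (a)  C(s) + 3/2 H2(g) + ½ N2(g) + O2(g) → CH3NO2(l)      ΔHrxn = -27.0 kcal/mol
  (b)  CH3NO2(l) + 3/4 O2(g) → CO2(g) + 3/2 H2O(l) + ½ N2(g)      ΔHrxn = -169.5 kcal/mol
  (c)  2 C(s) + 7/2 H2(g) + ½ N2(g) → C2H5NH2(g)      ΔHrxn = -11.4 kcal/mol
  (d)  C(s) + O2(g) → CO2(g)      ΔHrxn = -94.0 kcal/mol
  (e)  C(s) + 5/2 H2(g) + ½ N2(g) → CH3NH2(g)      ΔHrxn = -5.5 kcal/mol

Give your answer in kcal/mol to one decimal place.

ΔHrxn = -170.8 kcal/mol

(a) × 2: (2)·(-27.0) = -54.0 kcal/mol
(b) × 2 (×2 to match 3 H2O(l) in the target): (2)·(-169.5) = -339.0 kcal/mol
(c) reversed and × 3 (C2H5NH2(g) must end up as a reactant; ×3 to match 3 C2H5NH2(g) in the target): (-3)·(-11.4) = +34.2 kcal/mol
(d) reversed and × 2: (-2)·(-94.0) = +188.0 kcal/mol
(e): not needed (CH3NH2(g) appears nowhere else).
Combining the equations, ΔHrxn = (2)·(-27.0) + (2)·(-169.5) + (-3)·(-11.4) + (-2)·(-94.0) = -170.8 kcal/mol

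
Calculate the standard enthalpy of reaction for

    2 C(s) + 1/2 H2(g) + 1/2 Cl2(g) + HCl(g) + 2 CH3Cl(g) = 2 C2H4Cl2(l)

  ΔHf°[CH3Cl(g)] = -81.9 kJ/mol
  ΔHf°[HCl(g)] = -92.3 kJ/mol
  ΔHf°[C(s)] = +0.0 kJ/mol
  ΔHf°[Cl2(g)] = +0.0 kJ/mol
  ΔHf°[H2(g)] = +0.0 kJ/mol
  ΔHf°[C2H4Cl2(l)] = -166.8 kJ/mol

ΔH_rxn = -77.5 kJ/mol

Products: 2·(-166.8) = -333.6
Reactants: 2·(+0.0) + 1/2·(+0.0) + 1/2·(+0.0) + 1·(-92.3) + 2·(-81.9) = -256.1
ΔH_rxn = (-333.6) − (-256.1) = -77.5 kJ/mol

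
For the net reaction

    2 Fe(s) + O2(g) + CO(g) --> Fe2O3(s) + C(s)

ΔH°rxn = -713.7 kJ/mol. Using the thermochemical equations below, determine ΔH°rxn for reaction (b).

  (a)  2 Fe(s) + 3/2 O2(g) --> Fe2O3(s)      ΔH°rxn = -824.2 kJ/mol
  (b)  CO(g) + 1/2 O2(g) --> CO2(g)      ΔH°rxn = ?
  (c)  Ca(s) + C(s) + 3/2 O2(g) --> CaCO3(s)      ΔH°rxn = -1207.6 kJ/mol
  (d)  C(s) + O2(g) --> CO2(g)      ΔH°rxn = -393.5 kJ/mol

(a) as written (Fe2O3(s) already on the product side): -824.2 kJ/mol
(b) as written (CO(g) already on the reactant side): contributes x
(c): not needed (CaCO3(s) appears nowhere else).
(d) reversed: +393.5 kJ/mol
-713.7 = (-824.2) + (+393.5) + x
x = (-713.7 − (-430.7)) / (1) = -283.0 kJ/mol

ΔH°rxn = -283.0 kJ/mol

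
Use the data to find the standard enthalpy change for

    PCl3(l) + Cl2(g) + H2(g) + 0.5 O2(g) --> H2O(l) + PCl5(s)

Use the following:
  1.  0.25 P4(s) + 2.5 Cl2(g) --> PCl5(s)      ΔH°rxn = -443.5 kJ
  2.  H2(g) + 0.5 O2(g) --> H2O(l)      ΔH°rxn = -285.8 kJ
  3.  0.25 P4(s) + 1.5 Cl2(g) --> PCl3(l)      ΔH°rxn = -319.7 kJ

ΔH°rxn = -409.6 kJ

eq. 1 as written: -443.5 kJ
eq. 2 as written: -285.8 kJ
eq. 3 reversed: +319.7 kJ
ΔH°rxn = (-443.5) + (-285.8) + (+319.7) = -409.6 kJ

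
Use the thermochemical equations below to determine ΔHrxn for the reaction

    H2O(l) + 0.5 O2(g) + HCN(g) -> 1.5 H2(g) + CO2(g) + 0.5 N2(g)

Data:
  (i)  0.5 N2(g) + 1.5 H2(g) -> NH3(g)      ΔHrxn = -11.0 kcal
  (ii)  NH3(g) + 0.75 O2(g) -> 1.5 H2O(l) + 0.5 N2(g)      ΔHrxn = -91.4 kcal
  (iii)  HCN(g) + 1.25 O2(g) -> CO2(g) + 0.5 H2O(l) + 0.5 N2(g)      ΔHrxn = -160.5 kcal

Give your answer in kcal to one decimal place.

ΔHrxn = -58.1 kcal

(i) reversed: +11.0 kcal
(ii) reversed: +91.4 kcal
(iii) as written: -160.5 kcal
Summing the manipulated equations, ΔHrxn = (-1)·(-11.0) + (-1)·(-91.4) + (1)·(-160.5) = -58.1 kcal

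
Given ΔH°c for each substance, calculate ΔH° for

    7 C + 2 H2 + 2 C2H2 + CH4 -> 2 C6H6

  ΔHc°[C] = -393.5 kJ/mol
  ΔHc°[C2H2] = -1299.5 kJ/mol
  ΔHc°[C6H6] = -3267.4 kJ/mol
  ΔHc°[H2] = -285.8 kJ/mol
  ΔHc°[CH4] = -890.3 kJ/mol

Using ΔH = Σ nΔHc°(reactants) − Σ nΔHc°(products):
= [7·(-393.5) + 2·(-285.8) + 2·(-1299.5) + 1·(-890.3)] − [2·(-3267.4)]
= -280.6 kJ/mol

ΔH° = -280.6 kJ/mol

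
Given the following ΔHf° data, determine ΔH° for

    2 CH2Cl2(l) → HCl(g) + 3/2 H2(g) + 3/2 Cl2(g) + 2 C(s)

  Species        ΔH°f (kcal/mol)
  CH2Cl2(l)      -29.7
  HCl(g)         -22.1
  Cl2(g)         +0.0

Products: 1·(-22.1) + 3/2·(+0.0) + 3/2·(+0.0) + 2·(+0.0) = -22.1
Reactants: 2·(-29.7) = -59.4
ΔH° = (-22.1) − (-59.4) = 37.3 kcal/mol

ΔH° = 37.3 kcal/mol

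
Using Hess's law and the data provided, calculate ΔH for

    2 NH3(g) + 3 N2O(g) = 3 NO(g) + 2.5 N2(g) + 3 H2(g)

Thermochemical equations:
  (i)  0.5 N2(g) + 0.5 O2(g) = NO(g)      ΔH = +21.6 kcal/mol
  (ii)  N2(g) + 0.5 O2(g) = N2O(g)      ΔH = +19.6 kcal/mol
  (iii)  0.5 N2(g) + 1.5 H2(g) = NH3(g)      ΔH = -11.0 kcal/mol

ΔH = 28.0 kcal/mol

(i) × 3 (×3 to match 3 NO(g) in the target): (3)·(+21.6) = +64.8 kcal/mol
(ii) reversed and × 3 (N2O(g) must end up as a reactant; ×3 to match 3 N2O(g) in the target): (-3)·(+19.6) = -58.8 kcal/mol
(iii) reversed and × 2 (reverse to put NH3(g) on the reactant side; scale by 2 for the 2 NH3(g)): (-2)·(-11.0) = +22.0 kcal/mol
ΔH = (+64.8) + (-58.8) + (+22.0) = 28.0 kcal/mol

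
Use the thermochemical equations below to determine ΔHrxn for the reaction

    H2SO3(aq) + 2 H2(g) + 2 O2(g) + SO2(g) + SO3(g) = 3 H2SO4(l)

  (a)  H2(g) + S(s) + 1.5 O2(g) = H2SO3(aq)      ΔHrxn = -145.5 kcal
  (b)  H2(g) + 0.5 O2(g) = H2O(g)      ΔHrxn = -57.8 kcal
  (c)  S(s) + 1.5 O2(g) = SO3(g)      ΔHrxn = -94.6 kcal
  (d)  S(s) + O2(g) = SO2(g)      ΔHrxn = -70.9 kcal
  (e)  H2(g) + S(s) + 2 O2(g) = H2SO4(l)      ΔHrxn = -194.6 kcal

ΔHrxn = -272.8 kcal

(a) reversed: +145.5 kcal
(b): not needed.
(c) reversed: +94.6 kcal
(d) reversed: +70.9 kcal
(e) × 3: (3)·(-194.6) = -583.8 kcal
Combining the equations, ΔHrxn = (+145.5) + (+94.6) + (+70.9) + (-583.8) = -272.8 kcal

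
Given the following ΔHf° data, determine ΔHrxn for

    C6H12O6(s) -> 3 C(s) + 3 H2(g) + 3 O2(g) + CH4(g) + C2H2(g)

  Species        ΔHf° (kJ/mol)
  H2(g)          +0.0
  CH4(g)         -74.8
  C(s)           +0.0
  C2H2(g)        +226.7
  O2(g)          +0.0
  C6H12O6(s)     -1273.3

ΔHrxn = 1425.2 kJ/mol

ΔH°rxn = Σ nΔHf°(products) − Σ nΔHf°(reactants).
Products: 3·(+0.0) + 3·(+0.0) + 3·(+0.0) + 1·(-74.8) + 1·(+226.7) = +151.9
Reactants: 1·(-1273.3) = -1273.3
ΔHrxn = (+151.9) − (-1273.3) = 1425.2 kJ/mol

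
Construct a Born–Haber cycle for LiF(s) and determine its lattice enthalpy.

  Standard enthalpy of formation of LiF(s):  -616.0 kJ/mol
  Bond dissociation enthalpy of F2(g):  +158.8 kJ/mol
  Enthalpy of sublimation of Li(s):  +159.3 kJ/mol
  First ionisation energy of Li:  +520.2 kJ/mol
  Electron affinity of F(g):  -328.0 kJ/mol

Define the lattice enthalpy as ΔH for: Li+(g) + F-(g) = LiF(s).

U = -1046.9 kJ/mol

ΔHf° = 1·ΔHsub + 1·(ΣIE) + 1/2·D(F2) + 1·EA + U
-616.0 = 1·(+159.3) + 1·(+520.2) + 1/2·(+158.8) + 1·(-328.0) + U
U = -616.0 − (+430.9) = -1046.9 kJ/mol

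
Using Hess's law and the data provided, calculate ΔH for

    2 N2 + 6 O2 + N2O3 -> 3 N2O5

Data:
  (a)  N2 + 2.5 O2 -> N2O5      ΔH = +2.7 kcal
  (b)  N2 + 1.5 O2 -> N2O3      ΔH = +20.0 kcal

ΔH = -11.9 kcal

(a) × 3: (3)·(+2.7) = +8.1 kcal
(b) reversed: -20.0 kcal
ΔH = (+8.1) + (-20.0) = -11.9 kcal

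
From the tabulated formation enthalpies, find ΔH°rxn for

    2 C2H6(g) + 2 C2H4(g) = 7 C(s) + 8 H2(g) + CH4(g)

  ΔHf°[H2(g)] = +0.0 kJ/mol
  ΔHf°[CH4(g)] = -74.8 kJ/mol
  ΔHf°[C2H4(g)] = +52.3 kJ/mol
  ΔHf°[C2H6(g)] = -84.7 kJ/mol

ΔH°rxn = -10.0 kJ/mol

Products: 7·(+0.0) + 8·(+0.0) + 1·(-74.8) = -74.8
Reactants: 2·(-84.7) + 2·(+52.3) = -64.8
ΔH°rxn = (-74.8) − (-64.8) = -10.0 kJ/mol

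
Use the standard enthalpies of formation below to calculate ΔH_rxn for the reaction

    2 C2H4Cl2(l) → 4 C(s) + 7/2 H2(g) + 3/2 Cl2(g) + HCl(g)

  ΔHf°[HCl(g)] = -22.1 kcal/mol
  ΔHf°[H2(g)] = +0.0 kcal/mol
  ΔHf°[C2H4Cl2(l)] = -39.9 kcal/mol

Products: 4·(+0.0) + 7/2·(+0.0) + 3/2·(+0.0) + 1·(-22.1) = -22.1
Reactants: 2·(-39.9) = -79.8
ΔH_rxn = (-22.1) − (-79.8) = 57.7 kcal/mol

ΔH_rxn = 57.7 kcal/mol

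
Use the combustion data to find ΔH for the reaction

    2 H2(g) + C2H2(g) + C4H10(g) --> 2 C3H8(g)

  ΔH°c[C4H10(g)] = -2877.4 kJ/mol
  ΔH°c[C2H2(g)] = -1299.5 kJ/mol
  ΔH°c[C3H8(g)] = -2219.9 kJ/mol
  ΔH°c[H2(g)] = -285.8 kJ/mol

ΔH = -308.7 kJ/mol

With combustion enthalpies, reactants minus products:
= [2·(-285.8) + 1·(-1299.5) + 1·(-2877.4)] − [2·(-2219.9)]
= -308.7 kJ/mol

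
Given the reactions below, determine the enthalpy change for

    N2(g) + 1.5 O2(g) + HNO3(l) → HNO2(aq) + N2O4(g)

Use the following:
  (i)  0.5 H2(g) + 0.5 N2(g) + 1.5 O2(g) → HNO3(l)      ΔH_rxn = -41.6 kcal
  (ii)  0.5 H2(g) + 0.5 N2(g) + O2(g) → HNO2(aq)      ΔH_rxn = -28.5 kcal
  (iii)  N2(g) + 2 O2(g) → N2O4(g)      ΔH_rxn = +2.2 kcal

(i) reversed (HNO3(l) must end up as a reactant): +41.6 kcal
(ii) as written (HNO2(aq) already on the product side): -28.5 kcal
(iii) as written (N2O4(g) already on the product side): +2.2 kcal
By Hess's law, ΔH_rxn = (+41.6) + (-28.5) + (+2.2) = 15.3 kcal

ΔH_rxn = 15.3 kcal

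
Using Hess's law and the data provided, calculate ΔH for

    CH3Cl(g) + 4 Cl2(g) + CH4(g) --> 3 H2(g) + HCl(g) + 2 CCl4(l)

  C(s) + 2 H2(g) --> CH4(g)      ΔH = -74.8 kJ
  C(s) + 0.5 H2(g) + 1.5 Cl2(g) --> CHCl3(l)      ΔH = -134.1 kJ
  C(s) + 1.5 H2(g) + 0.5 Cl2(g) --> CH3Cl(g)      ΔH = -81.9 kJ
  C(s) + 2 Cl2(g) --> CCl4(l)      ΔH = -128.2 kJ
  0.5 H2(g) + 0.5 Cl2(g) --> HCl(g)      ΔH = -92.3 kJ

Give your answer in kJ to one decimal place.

ΔH = -192.0 kJ

equation 1 reversed: +74.8 kJ
equation 2: not needed.
equation 3 reversed: +81.9 kJ
equation 4 × 2: (2)·(-128.2) = -256.4 kJ
equation 5 as written: -92.3 kJ
ΔH = (+74.8) + (+81.9) + (-256.4) + (-92.3) = -192.0 kJ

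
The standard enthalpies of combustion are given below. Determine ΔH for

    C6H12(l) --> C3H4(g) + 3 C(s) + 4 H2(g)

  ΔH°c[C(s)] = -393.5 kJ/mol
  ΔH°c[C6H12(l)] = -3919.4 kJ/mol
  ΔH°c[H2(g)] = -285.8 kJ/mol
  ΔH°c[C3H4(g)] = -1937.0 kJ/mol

ΔH = 341.3 kJ/mol

Using ΔH = Σ nΔHc°(reactants) − Σ nΔHc°(products):
= [1·(-3919.4)] − [1·(-1937.0) + 3·(-393.5) + 4·(-285.8)]
= 341.3 kJ/mol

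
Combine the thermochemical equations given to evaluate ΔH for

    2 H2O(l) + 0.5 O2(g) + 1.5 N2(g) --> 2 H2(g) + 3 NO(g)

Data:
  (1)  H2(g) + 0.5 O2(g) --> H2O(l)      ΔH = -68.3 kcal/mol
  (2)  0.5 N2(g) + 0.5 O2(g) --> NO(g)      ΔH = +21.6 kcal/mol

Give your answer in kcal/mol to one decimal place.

ΔH = 201.4 kcal/mol

(1) reversed and × 2: (-2)·(-68.3) = +136.6 kcal/mol
(2) × 3: (3)·(+21.6) = +64.8 kcal/mol
By Hess's law, ΔH = (+136.6) + (+64.8) = 201.4 kcal/mol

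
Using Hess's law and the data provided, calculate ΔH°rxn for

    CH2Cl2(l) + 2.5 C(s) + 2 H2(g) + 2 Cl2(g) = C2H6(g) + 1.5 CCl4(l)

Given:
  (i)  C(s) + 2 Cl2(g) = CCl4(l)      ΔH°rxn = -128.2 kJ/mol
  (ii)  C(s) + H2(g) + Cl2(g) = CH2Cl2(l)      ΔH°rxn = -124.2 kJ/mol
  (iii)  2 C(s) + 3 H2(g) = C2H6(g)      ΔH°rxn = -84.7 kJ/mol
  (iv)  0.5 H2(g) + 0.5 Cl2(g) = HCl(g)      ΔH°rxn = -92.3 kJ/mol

(i) × 3/2 (scale by 3/2 for the 3/2 CCl4(l)): (3/2)·(-128.2) = -192.3 kJ/mol
(ii) reversed (CH2Cl2(l) must end up as a reactant): +124.2 kJ/mol
(iii) as written (C2H6(g) already on the product side): -84.7 kJ/mol
(iv): not needed (HCl(g) appears nowhere else).
Summing the manipulated equations, ΔH°rxn = (-192.3) + (+124.2) + (-84.7) = -152.8 kJ/mol

ΔH°rxn = -152.8 kJ/mol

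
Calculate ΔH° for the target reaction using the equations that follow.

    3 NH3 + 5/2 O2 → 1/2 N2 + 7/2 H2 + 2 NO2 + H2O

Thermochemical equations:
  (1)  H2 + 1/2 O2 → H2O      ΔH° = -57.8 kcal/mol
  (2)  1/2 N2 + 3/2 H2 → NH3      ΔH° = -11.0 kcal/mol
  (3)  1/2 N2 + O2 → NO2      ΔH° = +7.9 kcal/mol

(1) as written (H2O already on the product side): -57.8 kcal/mol
(2) reversed and × 3 (NH3 must end up as a reactant; scale by 3 for the 3 NH3): (-3)·(-11.0) = +33.0 kcal/mol
(3) × 2 (scale by 2 for the 2 NO2): (2)·(+7.9) = +15.8 kcal/mol
ΔH° = (1)·(-57.8) + (-3)·(-11.0) + (2)·(+7.9) = -9.0 kcal/mol

ΔH° = -9.0 kcal/mol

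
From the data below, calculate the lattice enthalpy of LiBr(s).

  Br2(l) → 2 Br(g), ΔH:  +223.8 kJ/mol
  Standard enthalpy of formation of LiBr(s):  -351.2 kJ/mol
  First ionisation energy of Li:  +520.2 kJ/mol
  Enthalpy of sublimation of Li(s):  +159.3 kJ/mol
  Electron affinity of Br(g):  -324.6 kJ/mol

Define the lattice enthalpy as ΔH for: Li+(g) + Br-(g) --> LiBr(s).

U = -818.0 kJ/mol

ΔHf° = 1·ΔHsub + 1·(ΣIE) + 1/2·D(Br2) + 1·EA + U
-351.2 = 1·(+159.3) + 1·(+520.2) + 1/2·(+223.8) + 1·(-324.6) + U
U = -351.2 − (+466.8) = -818.0 kJ/mol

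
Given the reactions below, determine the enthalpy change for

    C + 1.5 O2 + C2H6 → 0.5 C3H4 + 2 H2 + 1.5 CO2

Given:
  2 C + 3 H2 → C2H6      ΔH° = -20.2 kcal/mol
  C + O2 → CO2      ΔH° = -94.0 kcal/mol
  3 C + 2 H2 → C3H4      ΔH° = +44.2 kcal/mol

ΔH° = -98.7 kcal/mol

equation 1 reversed (C2H6 must end up as a reactant): +20.2 kcal/mol
equation 2 × 3/2 (scale by 3/2 for the 3/2 CO2): (3/2)·(-94.0) = -141.0 kcal/mol
equation 3 × 1/2 (×1/2 to match 1/2 C3H4 in the target): (1/2)·(+44.2) = +22.1 kcal/mol
Combining the equations, ΔH° = (-1)·(-20.2) + (3/2)·(-94.0) + (1/2)·(+44.2) = -98.7 kcal/mol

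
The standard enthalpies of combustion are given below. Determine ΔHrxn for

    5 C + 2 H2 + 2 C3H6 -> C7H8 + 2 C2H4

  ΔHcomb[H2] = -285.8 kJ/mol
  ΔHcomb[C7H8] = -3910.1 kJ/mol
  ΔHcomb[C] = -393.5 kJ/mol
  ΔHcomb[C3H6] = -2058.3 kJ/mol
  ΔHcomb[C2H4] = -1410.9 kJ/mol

Using ΔH = Σ nΔHc°(reactants) − Σ nΔHc°(products):
= [5·(-393.5) + 2·(-285.8) + 2·(-2058.3)] − [1·(-3910.1) + 2·(-1410.9)]
= 76.2 kJ/mol

ΔHrxn = 76.2 kJ/mol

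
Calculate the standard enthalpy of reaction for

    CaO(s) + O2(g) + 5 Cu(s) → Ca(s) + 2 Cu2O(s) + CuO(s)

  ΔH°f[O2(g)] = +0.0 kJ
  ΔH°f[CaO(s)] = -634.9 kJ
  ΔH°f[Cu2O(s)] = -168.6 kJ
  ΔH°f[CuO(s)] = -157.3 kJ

ΔH_rxn = 140.4 kJ

Products: 1·(+0.0) + 2·(-168.6) + 1·(-157.3) = -494.5
Reactants: 1·(-634.9) + 1·(+0.0) + 5·(+0.0) = -634.9
ΔH_rxn = (-494.5) − (-634.9) = 140.4 kJ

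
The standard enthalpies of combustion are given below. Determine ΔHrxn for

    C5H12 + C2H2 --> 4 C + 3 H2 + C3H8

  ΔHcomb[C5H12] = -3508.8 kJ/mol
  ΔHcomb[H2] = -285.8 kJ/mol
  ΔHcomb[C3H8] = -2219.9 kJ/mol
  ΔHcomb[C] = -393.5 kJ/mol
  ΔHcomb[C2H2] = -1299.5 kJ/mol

Using ΔH = Σ nΔHc°(reactants) − Σ nΔHc°(products):
= [1·(-3508.8) + 1·(-1299.5)] − [4·(-393.5) + 3·(-285.8) + 1·(-2219.9)]
= -157.0 kJ/mol

ΔHrxn = -157.0 kJ/mol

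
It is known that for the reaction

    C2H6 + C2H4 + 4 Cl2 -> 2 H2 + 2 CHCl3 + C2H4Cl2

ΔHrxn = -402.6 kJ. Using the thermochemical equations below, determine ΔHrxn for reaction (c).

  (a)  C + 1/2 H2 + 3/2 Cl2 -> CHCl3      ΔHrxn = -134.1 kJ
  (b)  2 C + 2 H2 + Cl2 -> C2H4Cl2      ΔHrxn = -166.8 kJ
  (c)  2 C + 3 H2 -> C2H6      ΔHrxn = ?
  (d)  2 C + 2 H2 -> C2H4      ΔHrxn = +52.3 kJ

ΔHrxn = -84.7 kJ

(a) × 2: (2)·(-134.1) = -268.2 kJ
(b) as written: -166.8 kJ
(c) reversed: contributes −x
(d) reversed: -52.3 kJ
-402.6 = (-268.2) + (-166.8) + (-52.3) − x
x = (-402.6 − (-487.3)) / (-1) = -84.7 kJ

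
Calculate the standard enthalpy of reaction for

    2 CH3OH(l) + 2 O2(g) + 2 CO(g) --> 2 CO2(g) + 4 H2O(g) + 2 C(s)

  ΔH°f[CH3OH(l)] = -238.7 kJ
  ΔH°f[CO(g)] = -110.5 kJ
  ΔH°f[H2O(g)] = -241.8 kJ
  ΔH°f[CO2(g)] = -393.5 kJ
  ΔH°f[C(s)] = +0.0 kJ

ΔH_rxn = -1055.8 kJ

Products: 2·(-393.5) + 4·(-241.8) + 2·(+0.0) = -1754.2
Reactants: 2·(-238.7) + 2·(+0.0) + 2·(-110.5) = -698.4
ΔH_rxn = (-1754.2) − (-698.4) = -1055.8 kJ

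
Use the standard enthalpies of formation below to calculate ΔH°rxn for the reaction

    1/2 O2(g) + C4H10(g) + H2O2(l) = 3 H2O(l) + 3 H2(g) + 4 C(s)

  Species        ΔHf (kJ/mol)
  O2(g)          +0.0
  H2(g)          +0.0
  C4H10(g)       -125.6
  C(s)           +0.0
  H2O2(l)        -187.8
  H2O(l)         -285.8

Products: 3·(-285.8) + 3·(+0.0) + 4·(+0.0) = -857.4
Reactants: 1/2·(+0.0) + 1·(-125.6) + 1·(-187.8) = -313.4
ΔH°rxn = (-857.4) − (-313.4) = -544.0 kJ/mol

ΔH°rxn = -544.0 kJ/mol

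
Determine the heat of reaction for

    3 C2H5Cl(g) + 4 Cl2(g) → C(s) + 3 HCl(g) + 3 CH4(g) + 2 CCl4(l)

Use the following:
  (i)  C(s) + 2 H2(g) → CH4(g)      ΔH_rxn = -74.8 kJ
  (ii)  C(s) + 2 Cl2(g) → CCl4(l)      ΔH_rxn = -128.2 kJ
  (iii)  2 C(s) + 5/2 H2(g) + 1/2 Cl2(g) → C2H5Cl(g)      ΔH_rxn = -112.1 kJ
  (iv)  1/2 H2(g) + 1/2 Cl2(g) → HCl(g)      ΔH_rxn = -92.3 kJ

(i) × 3: (3)·(-74.8) = -224.4 kJ
(ii) × 2: (2)·(-128.2) = -256.4 kJ
(iii) reversed and × 3: (-3)·(-112.1) = +336.3 kJ
(iv) × 3: (3)·(-92.3) = -276.9 kJ
ΔH_rxn = (-224.4) + (-256.4) + (+336.3) + (-276.9) = -421.4 kJ

ΔH_rxn = -421.4 kJ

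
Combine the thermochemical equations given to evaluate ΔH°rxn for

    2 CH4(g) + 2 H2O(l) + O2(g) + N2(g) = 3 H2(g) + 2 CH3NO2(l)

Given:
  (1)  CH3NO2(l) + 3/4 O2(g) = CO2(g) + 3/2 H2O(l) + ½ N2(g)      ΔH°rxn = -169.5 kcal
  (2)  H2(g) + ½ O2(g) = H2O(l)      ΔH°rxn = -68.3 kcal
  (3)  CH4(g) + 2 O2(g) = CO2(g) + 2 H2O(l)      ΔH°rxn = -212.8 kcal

(1) reversed and × 2: (-2)·(-169.5) = +339.0 kcal
(2) reversed and × 3: (-3)·(-68.3) = +204.9 kcal
(3) × 2: (2)·(-212.8) = -425.6 kcal
Combining the equations, ΔH°rxn = (+339.0) + (+204.9) + (-425.6) = 118.3 kcal

ΔH°rxn = 118.3 kcal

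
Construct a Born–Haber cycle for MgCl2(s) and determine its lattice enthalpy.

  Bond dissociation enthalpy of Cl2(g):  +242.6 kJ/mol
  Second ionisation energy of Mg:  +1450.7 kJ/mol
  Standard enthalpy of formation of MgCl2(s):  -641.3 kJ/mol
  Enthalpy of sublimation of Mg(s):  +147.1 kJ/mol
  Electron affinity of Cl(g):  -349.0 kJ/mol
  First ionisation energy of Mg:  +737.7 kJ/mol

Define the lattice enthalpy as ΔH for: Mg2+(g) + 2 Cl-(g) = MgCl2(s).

ΔHf° = 1·ΔHsub + 1·(ΣIE) + 1·D(Cl2) + 2·EA + U
-641.3 = 1·(+147.1) + 1·(+2188.4) + 1·(+242.6) + 2·(-349.0) + U
U = -641.3 − (+1880.1) = -2521.4 kJ/mol

U = -2521.4 kJ/mol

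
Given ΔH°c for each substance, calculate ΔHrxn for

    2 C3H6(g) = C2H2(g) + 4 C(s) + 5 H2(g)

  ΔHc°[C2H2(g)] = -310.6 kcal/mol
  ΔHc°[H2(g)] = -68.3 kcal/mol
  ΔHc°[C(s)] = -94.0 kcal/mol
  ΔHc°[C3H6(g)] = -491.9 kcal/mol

Using ΔH = Σ nΔHc°(reactants) − Σ nΔHc°(products):
= [2·(-491.9)] − [1·(-310.6) + 4·(-94.0) + 5·(-68.3)]
= 44.3 kcal/mol

ΔHrxn = 44.3 kcal/mol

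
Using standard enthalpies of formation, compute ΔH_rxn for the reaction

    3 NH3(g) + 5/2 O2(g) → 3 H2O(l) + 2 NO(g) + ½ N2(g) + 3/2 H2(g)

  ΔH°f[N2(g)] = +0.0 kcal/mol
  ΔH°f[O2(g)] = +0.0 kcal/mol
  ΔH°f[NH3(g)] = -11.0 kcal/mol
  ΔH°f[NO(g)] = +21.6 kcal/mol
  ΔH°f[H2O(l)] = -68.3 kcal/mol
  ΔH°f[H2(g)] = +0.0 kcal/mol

Products: 3·(-68.3) + 2·(+21.6) + 1/2·(+0.0) + 3/2·(+0.0) = -161.7
Reactants: 3·(-11.0) + 5/2·(+0.0) = -33.0
ΔH_rxn = (-161.7) − (-33.0) = -128.7 kcal/mol

ΔH_rxn = -128.7 kcal/mol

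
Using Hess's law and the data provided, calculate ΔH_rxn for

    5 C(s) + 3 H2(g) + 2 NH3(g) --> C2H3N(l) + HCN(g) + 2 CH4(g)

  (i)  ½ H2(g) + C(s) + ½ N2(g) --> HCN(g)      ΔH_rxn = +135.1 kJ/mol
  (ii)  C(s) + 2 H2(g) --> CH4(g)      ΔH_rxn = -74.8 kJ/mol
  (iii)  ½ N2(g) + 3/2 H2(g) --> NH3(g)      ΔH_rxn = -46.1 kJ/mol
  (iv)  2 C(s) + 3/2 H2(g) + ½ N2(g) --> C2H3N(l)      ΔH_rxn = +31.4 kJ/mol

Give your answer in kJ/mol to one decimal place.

ΔH_rxn = 109.1 kJ/mol

(i) as written: +135.1 kJ/mol
(ii) × 2: (2)·(-74.8) = -149.6 kJ/mol
(iii) reversed and × 2: (-2)·(-46.1) = +92.2 kJ/mol
(iv) as written: +31.4 kJ/mol
Summing the manipulated equations, ΔH_rxn = (+135.1) + (-149.6) + (+92.2) + (+31.4) = 109.1 kJ/mol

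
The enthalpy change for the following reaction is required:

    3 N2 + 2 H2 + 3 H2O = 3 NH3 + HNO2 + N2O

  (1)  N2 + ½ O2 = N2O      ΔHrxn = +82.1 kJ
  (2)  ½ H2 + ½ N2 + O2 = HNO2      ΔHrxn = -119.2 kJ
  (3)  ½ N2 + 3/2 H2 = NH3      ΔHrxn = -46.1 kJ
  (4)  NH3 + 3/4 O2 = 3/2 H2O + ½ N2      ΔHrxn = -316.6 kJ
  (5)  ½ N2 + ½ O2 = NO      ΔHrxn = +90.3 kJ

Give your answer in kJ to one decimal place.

(1) as written (N2O already on the product side): +82.1 kJ
(2) as written (HNO2 already on the product side): -119.2 kJ
(3) as written: -46.1 kJ
(4) reversed and × 2 (reverse to put H2O on the reactant side; ×2 to match 3 H2O in the target): (-2)·(-316.6) = +633.2 kJ
(5): not needed (NO appears nowhere else).
By Hess's law, ΔHrxn = (+82.1) + (-119.2) + (-46.1) + (+633.2) = 550.0 kJ

ΔHrxn = 550.0 kJ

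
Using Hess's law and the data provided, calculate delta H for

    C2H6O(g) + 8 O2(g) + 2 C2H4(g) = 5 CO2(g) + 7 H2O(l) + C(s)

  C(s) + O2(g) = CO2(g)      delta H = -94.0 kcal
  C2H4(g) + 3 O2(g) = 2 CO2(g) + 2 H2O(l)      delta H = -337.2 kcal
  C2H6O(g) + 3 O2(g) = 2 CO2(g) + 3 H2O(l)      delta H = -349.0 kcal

delta H = -929.4 kcal

equation 1 reversed (reverse to put C(s) on the product side): +94.0 kcal
equation 2 × 2 (scale by 2 for the 2 C2H4(g)): (2)·(-337.2) = -674.4 kcal
equation 3 as written (C2H6O(g) already on the reactant side): -349.0 kcal
Combining the equations, delta H = (+94.0) + (-674.4) + (-349.0) = -929.4 kcal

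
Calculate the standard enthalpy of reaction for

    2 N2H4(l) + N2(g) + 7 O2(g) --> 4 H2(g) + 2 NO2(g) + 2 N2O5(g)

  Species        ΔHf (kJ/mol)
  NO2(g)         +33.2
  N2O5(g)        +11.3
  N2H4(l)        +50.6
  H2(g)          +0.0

Products: 4·(+0.0) + 2·(+33.2) + 2·(+11.3) = +89.0
Reactants: 2·(+50.6) + 1·(+0.0) + 7·(+0.0) = +101.2
ΔH°rxn = (+89.0) − (+101.2) = -12.2 kJ/mol

ΔH°rxn = -12.2 kJ/mol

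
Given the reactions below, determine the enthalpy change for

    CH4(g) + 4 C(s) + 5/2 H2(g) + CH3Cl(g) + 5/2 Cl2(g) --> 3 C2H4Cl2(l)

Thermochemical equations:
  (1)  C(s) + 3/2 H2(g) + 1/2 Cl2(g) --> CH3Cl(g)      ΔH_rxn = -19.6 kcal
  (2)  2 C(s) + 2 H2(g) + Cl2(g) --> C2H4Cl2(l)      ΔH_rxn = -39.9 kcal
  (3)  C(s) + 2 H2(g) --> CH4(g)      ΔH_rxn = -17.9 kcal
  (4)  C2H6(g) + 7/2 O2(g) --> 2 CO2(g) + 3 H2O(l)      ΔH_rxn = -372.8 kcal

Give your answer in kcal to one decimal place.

ΔH_rxn = -82.2 kcal

(1) reversed: +19.6 kcal
(2) × 3: (3)·(-39.9) = -119.7 kcal
(3) reversed: +17.9 kcal
(4): not needed.
ΔH_rxn = (-1)·(-19.6) + (3)·(-39.9) + (-1)·(-17.9) = -82.2 kcal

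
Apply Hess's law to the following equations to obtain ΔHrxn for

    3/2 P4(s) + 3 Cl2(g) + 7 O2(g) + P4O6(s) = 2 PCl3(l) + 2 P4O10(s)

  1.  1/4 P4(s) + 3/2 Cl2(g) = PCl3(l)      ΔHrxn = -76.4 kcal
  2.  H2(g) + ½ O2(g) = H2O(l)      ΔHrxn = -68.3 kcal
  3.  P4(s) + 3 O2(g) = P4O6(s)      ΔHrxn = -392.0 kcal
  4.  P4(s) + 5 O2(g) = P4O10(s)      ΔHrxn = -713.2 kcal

eq. 1 × 2 (scale by 2 for the 2 PCl3(l)): (2)·(-76.4) = -152.8 kcal
eq. 2: not needed (H2(g) appears nowhere else).
eq. 3 reversed (P4O6(s) must end up as a reactant): +392.0 kcal
eq. 4 × 2 (scale by 2 for the 2 P4O10(s)): (2)·(-713.2) = -1426.4 kcal
By Hess's law, ΔHrxn = (-152.8) + (+392.0) + (-1426.4) = -1187.2 kcal

ΔHrxn = -1187.2 kcal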